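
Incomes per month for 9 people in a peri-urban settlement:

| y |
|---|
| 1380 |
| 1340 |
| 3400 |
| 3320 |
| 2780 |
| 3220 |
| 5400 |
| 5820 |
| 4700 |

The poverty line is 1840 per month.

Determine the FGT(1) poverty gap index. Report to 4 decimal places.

0.0580

Poor units: 1340, 1380 (q = 2 of N = 9).
Gap ratios (z−y)/z: (1840−1340)/1840 = 0.2717; (1840−1380)/1840 = 0.2500.
Σ = 0.521739. Dividing by the full population N = 9 gives P₁ = 0.0580.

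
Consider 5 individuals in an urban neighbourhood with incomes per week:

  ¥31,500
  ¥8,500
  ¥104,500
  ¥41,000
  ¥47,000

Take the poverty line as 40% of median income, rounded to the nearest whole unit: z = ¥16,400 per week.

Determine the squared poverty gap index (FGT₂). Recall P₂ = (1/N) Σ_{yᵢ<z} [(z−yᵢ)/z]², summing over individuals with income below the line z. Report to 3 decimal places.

0.046

Poor units: ¥8,500 (q = 1 of N = 5).
Shortfall ratios: (16400−8500)/16400 = 0.4817.
Squared: 0.2320.
Sum = 0.232042; P₂ = 0.232042 / 5 = 0.046.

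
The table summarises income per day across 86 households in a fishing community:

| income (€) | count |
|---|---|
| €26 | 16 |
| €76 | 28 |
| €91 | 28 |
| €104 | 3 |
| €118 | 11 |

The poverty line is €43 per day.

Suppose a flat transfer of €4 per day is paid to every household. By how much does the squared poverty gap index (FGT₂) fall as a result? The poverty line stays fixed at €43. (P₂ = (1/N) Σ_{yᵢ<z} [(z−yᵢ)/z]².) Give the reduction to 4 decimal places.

0.0121

Before: below the line — 16×€26; squared poverty gap index (FGT₂) = 0.029079.
After the €4 transfer: below the line — 16×€30; squared poverty gap index (FGT₂) = 0.017005.
Reduction = 0.029079 − 0.017005 = 0.0121.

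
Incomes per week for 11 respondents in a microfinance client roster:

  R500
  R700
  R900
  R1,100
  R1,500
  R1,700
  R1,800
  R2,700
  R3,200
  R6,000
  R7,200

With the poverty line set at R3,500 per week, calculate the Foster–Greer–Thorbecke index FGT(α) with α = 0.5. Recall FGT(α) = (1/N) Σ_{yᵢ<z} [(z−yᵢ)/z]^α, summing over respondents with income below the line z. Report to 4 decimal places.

0.5865

Poor units: R500, R700, R900, R1,100, R1,500, R1,700, R1,800, R2,700, R3,200 (q = 9 of N = 11).
Shortfall ratios: (3500−500)/3500 = 0.8571; (3500−700)/3500 = 0.8000; (3500−900)/3500 = 0.7429; (3500−1100)/3500 = 0.6857; (3500−1500)/3500 = 0.5714; (3500−1700)/3500 = 0.5143; (3500−1800)/3500 = 0.4857; (3500−2700)/3500 = 0.2286; (3500−3200)/3500 = 0.0857.
Raised to α = 0.5: 0.92582; 0.89443; 0.86189; 0.82808; 0.75593; 0.71714; 0.69693; 0.47809; 0.29277.
Sum = 6.451077; FGT(0.5) = 6.451077 / 11 = 0.5865.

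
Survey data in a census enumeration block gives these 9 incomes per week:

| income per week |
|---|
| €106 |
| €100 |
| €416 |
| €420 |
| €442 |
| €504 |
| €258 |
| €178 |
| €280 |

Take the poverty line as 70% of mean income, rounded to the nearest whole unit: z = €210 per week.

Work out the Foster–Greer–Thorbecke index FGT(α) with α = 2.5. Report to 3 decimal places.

0.042

Below z: €100, €106, €178 (q = 3 of N = 9).
Relative gaps: (210−100)/210 = 0.5238; (210−106)/210 = 0.4952; (210−178)/210 = 0.1524.
Raised to α = 2.5: 0.19858; 0.17260; 0.00906.
Sum = 0.380241; FGT(2.5) = 0.380241 / 9 = 0.042.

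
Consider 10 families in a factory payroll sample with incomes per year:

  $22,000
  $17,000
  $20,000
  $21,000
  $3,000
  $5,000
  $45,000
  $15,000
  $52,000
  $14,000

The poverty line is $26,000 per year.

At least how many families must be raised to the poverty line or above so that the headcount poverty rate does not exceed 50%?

3

Currently q = 8 of N = 10 are below the line (H = 0.800).
A headcount ratio of at most 50% allows at most ⌊0.50 × 10⌋ = 5 poor families.
So at least 8 − 5 = 3 must be lifted.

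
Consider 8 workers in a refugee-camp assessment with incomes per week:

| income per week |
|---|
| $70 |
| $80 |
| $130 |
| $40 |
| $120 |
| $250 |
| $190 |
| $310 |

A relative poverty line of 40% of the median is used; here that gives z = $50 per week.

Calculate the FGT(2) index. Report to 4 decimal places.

0.0050

Below z: $40 (q = 1 of N = 8).
Gap ratios (z−y)/z: (50−40)/50 = 0.2000.
Squared: 0.0400.
Sum = 0.040000; P₂ = 0.040000 / 8 = 0.0050.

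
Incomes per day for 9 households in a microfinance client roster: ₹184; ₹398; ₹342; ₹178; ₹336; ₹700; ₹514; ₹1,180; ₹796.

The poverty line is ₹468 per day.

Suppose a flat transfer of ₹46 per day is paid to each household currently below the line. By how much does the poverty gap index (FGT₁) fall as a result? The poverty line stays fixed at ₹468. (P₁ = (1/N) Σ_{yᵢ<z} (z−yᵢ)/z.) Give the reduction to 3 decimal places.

0.055

Before: below the line — ₹178, ₹184, ₹336, ₹342, ₹398; poverty gap index (FGT₁) = 0.21415.
After the ₹46 transfer: below the line — ₹224, ₹230, ₹382, ₹388, ₹444; poverty gap index (FGT₁) = 0.15954.
Reduction = 0.21415 − 0.15954 = 0.055.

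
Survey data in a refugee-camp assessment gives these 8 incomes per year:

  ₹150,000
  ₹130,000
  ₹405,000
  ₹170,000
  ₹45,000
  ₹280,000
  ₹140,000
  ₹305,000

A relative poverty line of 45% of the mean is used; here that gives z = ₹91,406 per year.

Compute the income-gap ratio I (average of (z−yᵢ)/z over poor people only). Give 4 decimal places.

0.5077

Below z: ₹45,000 (q = 1 of N = 8).
Relative gaps: 0.5077; sum = 0.507691.
The income-gap ratio divides by q (the poor only): 0.507691 / 1 = 0.5077.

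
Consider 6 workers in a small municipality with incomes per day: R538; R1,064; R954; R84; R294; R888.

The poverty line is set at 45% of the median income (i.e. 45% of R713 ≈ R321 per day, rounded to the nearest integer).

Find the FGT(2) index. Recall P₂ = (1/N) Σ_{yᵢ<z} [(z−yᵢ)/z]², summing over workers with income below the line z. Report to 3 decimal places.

0.092

Incomes under z: R84, R294 (q = 2 of N = 6).
Normalized shortfalls: (321−84)/321 = 0.7383; (321−294)/321 = 0.0841.
Squared: 0.5451; 0.0071.
Sum = 0.552188; P₂ = 0.552188 / 6 = 0.092.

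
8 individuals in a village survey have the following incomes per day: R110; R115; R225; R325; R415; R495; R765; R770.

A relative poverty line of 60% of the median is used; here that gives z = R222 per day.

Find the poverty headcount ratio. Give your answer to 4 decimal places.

2 of the 8 individuals have income below R222.
H = 2/8 = 0.2500.

0.2500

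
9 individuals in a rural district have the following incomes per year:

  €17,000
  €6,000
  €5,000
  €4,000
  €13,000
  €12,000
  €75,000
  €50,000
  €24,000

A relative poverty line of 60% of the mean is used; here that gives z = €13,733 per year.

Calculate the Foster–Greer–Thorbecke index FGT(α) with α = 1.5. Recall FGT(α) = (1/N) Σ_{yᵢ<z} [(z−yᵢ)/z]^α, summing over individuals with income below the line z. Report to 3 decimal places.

0.176

Below z: €4,000, €5,000, €6,000, €12,000, €13,000 (q = 5 of N = 9).
Shortfall ratios: (13733−4000)/13733 = 0.7087; (13733−5000)/13733 = 0.6359; (13733−6000)/13733 = 0.5631; (13733−12000)/13733 = 0.1262; (13733−13000)/13733 = 0.0534.
Raised to α = 1.5: 0.59665; 0.50710; 0.42255; 0.04483; 0.01233.
Sum = 1.583462; FGT(1.5) = 1.583462 / 9 = 0.176.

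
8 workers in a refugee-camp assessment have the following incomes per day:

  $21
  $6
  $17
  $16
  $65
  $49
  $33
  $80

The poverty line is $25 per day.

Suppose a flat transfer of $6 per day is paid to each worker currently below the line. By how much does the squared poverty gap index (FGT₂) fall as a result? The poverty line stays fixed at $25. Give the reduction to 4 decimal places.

Before: below the line — $6, $16, $17, $21; squared poverty gap index (FGT₂) = 0.104400.
After the $6 transfer: below the line — $12, $22, $23; squared poverty gap index (FGT₂) = 0.036400.
Reduction = 0.104400 − 0.036400 = 0.0680.

0.0680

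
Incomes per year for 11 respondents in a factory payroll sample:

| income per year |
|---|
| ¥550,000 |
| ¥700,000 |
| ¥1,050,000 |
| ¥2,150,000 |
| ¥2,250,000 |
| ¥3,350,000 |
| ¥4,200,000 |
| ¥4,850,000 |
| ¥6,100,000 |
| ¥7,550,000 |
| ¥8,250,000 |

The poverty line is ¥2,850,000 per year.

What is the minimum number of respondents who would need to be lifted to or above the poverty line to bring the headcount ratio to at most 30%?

Currently q = 5 of N = 11 are below the line (H = 0.455).
A headcount ratio of at most 30% allows at most ⌊0.30 × 11⌋ = 3 poor respondents.
So at least 5 − 3 = 2 must be lifted.

2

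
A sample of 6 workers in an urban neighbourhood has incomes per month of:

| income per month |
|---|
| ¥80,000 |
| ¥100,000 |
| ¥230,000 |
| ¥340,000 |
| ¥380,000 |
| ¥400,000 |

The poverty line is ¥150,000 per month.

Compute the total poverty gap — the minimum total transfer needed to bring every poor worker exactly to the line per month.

Below z: ¥80,000, ¥100,000 (q = 2 of N = 6).
Individual gaps: 150000−80000 = 70000; 150000−100000 = 50000.
Aggregate gap = ¥120,000.

¥120,000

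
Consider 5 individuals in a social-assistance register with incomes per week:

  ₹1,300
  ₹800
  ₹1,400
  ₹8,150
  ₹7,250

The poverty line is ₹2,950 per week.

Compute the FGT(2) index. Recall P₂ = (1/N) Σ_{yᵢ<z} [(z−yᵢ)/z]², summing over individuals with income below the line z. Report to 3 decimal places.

Incomes under z: ₹800, ₹1,300, ₹1,400 (q = 3 of N = 5).
Shortfall ratios: (2950−800)/2950 = 0.7288; (2950−1300)/2950 = 0.5593; (2950−1400)/2950 = 0.5254.
Squared: 0.5312; 0.3128; 0.2761.
Sum = 1.120080; P₂ = 1.120080 / 5 = 0.224.

0.224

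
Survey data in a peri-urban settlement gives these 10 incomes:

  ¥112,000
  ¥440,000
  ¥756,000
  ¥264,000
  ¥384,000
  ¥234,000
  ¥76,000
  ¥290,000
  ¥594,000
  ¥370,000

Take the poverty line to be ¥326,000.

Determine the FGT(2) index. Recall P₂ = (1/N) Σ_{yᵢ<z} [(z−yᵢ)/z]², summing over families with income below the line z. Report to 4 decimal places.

Below the line: ¥76,000, ¥112,000, ¥234,000, ¥264,000, ¥290,000 (q = 5 of N = 10).
Shortfall ratios: (326000−76000)/326000 = 0.7669; (326000−112000)/326000 = 0.6564; (326000−234000)/326000 = 0.2822; (326000−264000)/326000 = 0.1902; (326000−290000)/326000 = 0.1104.
Squared: 0.5881; 0.4309; 0.0796; 0.0362; 0.0122.
Sum = 1.147013; P₂ = 1.147013 / 10 = 0.1147.

0.1147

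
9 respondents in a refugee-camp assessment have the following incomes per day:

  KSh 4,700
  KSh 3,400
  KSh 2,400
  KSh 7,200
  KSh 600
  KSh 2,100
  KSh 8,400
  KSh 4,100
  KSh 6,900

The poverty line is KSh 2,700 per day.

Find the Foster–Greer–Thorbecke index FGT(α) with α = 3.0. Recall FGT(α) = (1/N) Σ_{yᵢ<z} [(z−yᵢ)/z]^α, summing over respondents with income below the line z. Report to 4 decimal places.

Below the line: KSh 600, KSh 2,100, KSh 2,400 (q = 3 of N = 9).
Normalized shortfalls: (2700−600)/2700 = 0.7778; (2700−2100)/2700 = 0.2222; (2700−2400)/2700 = 0.1111.
Raised to α = 3.0: 0.47051; 0.01097; 0.00137.
Sum = 0.482853; FGT(3.0) = 0.482853 / 9 = 0.0537.

0.0537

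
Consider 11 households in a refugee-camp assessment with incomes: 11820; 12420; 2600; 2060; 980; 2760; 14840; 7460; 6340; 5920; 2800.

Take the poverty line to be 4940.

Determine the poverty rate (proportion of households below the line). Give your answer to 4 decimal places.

0.4545

5 of the 11 households have income below 4940.
H = 5/11 = 0.4545.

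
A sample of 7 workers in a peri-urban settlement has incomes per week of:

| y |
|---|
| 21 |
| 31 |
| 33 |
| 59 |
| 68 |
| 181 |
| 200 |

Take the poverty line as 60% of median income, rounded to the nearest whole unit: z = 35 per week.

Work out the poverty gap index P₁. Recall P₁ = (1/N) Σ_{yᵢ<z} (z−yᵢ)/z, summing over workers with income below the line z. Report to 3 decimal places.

Below the line: 21, 31, 33 (q = 3 of N = 7).
Gap ratios (z−y)/z: (35−21)/35 = 0.4000; (35−31)/35 = 0.1143; (35−33)/35 = 0.0571.
Σ = 0.571429. Dividing by the full population N = 7 gives P₁ = 0.082.

0.082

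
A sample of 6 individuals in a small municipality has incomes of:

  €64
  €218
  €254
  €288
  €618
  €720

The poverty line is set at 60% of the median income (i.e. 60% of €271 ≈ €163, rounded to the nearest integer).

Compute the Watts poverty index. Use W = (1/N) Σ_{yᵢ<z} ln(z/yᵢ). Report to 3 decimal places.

Incomes under z: €64 (q = 1 of N = 6).
Log gaps: ln(163/64) = 0.9349.
W = 0.934867 / 6 = 0.156.

0.156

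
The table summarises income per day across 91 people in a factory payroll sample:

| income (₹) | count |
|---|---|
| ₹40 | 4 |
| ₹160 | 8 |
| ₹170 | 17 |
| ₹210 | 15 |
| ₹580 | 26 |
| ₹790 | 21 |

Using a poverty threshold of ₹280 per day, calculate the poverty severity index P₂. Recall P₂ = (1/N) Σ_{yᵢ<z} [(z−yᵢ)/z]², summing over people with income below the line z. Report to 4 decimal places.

0.0876

Below the line: 4×₹40, 8×₹160, 17×₹170, 15×₹210 (q = 44 of N = 91).
Gap ratios (z−y)/z: (280−40)/280 = 0.8571 (×4); (280−160)/280 = 0.4286 (×8); (280−170)/280 = 0.3929 (×17); (280−210)/280 = 0.2500 (×15).
Squared: 0.7347 (×4); 0.1837 (×8); 0.1543 (×17); 0.0625 (×15).
Sum = 7.969388; P₂ = 7.969388 / 91 = 0.0876.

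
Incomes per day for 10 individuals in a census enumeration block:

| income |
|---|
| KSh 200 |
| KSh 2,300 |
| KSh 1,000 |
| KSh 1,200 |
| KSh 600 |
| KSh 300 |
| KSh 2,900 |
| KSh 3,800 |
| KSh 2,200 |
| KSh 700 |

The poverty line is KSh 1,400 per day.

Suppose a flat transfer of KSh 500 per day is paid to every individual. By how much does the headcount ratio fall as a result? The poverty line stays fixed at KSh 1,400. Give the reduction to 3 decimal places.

0.200

Before: below the line — KSh 200, KSh 300, KSh 600, KSh 700, KSh 1,000, KSh 1,200; headcount ratio = 0.60000.
After the KSh 500 transfer: below the line — KSh 700, KSh 800, KSh 1,100, KSh 1,200; headcount ratio = 0.40000.
Reduction = 0.60000 − 0.40000 = 0.200.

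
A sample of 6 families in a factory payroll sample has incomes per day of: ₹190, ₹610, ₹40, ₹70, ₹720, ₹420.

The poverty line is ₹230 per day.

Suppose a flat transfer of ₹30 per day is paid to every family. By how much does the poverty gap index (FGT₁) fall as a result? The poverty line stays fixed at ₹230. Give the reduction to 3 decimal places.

0.065

Before: below the line — ₹40, ₹70, ₹190; poverty gap index (FGT₁) = 0.28261.
After the ₹30 transfer: below the line — ₹70, ₹100, ₹220; poverty gap index (FGT₁) = 0.21739.
Reduction = 0.28261 − 0.21739 = 0.065.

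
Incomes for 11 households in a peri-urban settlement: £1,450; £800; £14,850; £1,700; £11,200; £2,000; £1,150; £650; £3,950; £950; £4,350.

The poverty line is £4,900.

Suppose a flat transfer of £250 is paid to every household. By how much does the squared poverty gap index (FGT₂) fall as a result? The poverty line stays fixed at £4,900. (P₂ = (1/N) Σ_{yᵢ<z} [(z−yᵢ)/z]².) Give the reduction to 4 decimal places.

0.0492

Before: below the line — £650, £800, £950, £1,150, £1,450, £1,700, £2,000, £3,950, £4,350; squared poverty gap index (FGT₂) = 0.364602.
After the £250 transfer: below the line — £900, £1,050, £1,200, £1,400, £1,700, £1,950, £2,250, £4,200, £4,600; squared poverty gap index (FGT₂) = 0.315427.
Reduction = 0.364602 − 0.315427 = 0.0492.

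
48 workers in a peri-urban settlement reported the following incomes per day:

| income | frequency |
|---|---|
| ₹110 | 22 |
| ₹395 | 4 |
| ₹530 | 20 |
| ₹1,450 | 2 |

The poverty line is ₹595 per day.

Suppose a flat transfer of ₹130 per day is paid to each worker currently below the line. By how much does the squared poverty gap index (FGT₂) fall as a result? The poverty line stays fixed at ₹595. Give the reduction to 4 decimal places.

Before: below the line — 22×₹110, 4×₹395, 20×₹530; squared poverty gap index (FGT₂) = 0.318919.
After the ₹130 transfer: below the line — 22×₹240, 4×₹525; squared poverty gap index (FGT₂) = 0.164310.
Reduction = 0.318919 − 0.164310 = 0.1546.

0.1546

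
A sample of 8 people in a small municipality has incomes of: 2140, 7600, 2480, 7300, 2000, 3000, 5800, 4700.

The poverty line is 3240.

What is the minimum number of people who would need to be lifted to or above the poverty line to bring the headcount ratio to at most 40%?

Currently q = 4 of N = 8 are below the line (H = 0.500).
A headcount ratio of at most 40% allows at most ⌊0.40 × 8⌋ = 3 poor people.
So at least 4 − 3 = 1 must be lifted.

1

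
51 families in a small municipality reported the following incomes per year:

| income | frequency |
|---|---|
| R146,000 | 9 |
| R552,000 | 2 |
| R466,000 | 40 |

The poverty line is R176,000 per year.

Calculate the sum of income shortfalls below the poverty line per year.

Below the line: 9×R146,000 (q = 9 of N = 51).
Individual gaps: 9×(176000−146000) = 270000.
Aggregate gap = R270,000.

R270,000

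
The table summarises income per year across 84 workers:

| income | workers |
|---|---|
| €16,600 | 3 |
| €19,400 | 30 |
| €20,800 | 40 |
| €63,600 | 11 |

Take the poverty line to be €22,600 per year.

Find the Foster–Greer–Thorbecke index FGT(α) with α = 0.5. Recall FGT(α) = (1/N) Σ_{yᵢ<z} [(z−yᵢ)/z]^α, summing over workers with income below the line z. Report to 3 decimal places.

Poor units: 3×€16,600, 30×€19,400, 40×€20,800 (q = 73 of N = 84).
Gap ratios (z−y)/z: (22600−16600)/22600 = 0.2655 (×3); (22600−19400)/22600 = 0.1416 (×30); (22600−20800)/22600 = 0.0796 (×40).
Raised to α = 0.5: 0.51525 (×3); 0.37629 (×30); 0.28222 (×40).
Sum = 24.123063; FGT(0.5) = 24.123063 / 84 = 0.287.

0.287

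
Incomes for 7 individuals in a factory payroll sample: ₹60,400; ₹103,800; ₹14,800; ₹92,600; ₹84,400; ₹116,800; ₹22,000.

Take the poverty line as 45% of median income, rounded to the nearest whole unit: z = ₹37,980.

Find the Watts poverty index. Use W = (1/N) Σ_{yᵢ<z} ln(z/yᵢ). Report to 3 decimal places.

0.213

Poor units: ₹14,800, ₹22,000 (q = 2 of N = 7).
Log gaps: ln(37980/14800) = 0.9424; ln(37980/22000) = 0.5460.
W = 1.488450 / 7 = 0.213.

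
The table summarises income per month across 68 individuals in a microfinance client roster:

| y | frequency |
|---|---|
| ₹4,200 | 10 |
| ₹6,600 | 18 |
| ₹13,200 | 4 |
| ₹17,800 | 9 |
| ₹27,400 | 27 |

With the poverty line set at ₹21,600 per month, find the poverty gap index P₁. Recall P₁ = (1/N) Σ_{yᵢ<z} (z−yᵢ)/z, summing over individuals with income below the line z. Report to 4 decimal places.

0.3484

Below the line: 10×₹4,200, 18×₹6,600, 4×₹13,200, 9×₹17,800 (q = 41 of N = 68).
Gap ratios (z−y)/z: (21600−4200)/21600 = 0.8056 (×10); (21600−6600)/21600 = 0.6944 (×18); (21600−13200)/21600 = 0.3889 (×4); (21600−17800)/21600 = 0.1759 (×9).
Σ = 23.694444. Dividing by the full population N = 68 gives P₁ = 0.3484.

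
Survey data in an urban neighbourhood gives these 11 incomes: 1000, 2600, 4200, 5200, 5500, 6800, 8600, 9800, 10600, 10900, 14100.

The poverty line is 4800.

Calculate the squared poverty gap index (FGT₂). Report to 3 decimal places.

0.077

Below z: 1000, 2600, 4200 (q = 3 of N = 11).
Shortfall ratios: (4800−1000)/4800 = 0.7917; (4800−2600)/4800 = 0.4583; (4800−4200)/4800 = 0.1250.
Squared: 0.6267; 0.2101; 0.0156.
Sum = 0.852431; P₂ = 0.852431 / 11 = 0.077.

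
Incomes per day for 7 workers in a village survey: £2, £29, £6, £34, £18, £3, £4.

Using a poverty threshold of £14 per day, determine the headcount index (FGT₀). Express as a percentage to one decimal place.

57.1%

4 of the 7 workers have income below £14.
H = 4/7 = 57.1%.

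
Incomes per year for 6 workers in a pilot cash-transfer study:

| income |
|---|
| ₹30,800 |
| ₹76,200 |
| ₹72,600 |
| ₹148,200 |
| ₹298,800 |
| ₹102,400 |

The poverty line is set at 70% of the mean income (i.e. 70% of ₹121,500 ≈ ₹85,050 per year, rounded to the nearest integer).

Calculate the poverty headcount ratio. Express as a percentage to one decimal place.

50.0%

3 of the 6 workers have income below ₹85,050.
H = 3/6 = 50.0%.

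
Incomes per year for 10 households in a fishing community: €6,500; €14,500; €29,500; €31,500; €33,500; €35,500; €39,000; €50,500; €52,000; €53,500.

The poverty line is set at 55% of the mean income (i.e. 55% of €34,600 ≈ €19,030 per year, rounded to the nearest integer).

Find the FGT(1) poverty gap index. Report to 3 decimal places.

0.090

Poor units: €6,500, €14,500 (q = 2 of N = 10).
Shortfall ratios: (19030−6500)/19030 = 0.6584; (19030−14500)/19030 = 0.2380.
Sum of shortfalls = 0.896479; P₁ averages over all N: 0.896479 / 10 = 0.090.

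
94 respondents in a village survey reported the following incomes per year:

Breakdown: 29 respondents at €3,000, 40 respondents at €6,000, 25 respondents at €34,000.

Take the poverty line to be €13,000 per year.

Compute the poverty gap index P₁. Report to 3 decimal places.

0.466

Poor units: 29×€3,000, 40×€6,000 (q = 69 of N = 94).
Relative gaps: (13000−3000)/13000 = 0.7692 (×29); (13000−6000)/13000 = 0.5385 (×40).
Σ = 43.846154. Dividing by the full population N = 94 gives P₁ = 0.466.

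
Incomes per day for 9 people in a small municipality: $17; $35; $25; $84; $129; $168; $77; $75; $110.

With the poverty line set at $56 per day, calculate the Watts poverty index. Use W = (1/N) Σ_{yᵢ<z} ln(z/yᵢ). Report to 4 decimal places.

0.2743

Below the line: $17, $25, $35 (q = 3 of N = 9).
Log shortfalls: ln(56/17) = 1.1921; ln(56/25) = 0.8065; ln(56/35) = 0.4700.
W = 2.468618 / 9 = 0.2743.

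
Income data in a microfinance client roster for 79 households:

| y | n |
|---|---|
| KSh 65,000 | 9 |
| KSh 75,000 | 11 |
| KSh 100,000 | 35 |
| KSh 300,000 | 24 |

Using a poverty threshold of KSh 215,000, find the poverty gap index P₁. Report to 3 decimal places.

0.407

Incomes under z: 9×KSh 65,000, 11×KSh 75,000, 35×KSh 100,000 (q = 55 of N = 79).
Shortfall ratios: (215000−65000)/215000 = 0.6977 (×9); (215000−75000)/215000 = 0.6512 (×11); (215000−100000)/215000 = 0.5349 (×35).
Sum of shortfalls = 32.162791; P₁ averages over all N: 32.162791 / 79 = 0.407.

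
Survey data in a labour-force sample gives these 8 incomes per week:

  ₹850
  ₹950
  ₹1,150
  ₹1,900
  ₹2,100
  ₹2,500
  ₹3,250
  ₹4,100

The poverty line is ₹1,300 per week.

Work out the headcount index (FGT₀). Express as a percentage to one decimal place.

37.5%

3 of the 8 workers have income below ₹1,300.
H = 3/8 = 37.5%.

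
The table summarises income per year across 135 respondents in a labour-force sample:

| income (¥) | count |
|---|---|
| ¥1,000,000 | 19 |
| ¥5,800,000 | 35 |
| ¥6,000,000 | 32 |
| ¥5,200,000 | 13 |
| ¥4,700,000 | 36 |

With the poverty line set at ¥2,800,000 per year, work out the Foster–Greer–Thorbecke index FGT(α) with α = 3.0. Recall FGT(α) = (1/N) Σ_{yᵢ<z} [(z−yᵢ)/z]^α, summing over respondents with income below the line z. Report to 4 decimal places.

0.0374

Poor units: 19×¥1,000,000 (q = 19 of N = 135).
Normalized shortfalls: (2800000−1000000)/2800000 = 0.6429 (×19).
Raised to α = 3.0: 0.26567 (×19).
Sum = 5.047741; FGT(3.0) = 5.047741 / 135 = 0.0374.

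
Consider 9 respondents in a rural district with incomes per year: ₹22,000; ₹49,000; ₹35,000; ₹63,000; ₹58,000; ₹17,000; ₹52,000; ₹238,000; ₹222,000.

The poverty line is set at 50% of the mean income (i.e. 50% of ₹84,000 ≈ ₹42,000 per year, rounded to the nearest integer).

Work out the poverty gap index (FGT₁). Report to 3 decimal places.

Poor units: ₹17,000, ₹22,000, ₹35,000 (q = 3 of N = 9).
Relative gaps: (42000−17000)/42000 = 0.5952; (42000−22000)/42000 = 0.4762; (42000−35000)/42000 = 0.1667.
Sum of shortfalls = 1.238095; P₁ averages over all N: 1.238095 / 9 = 0.138.

0.138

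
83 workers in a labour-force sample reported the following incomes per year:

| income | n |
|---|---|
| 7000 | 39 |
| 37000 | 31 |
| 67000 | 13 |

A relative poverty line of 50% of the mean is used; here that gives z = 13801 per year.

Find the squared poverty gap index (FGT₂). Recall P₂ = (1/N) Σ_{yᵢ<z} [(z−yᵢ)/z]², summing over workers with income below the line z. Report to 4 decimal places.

Below z: 39×7000 (q = 39 of N = 83).
Shortfall ratios: (13801−7000)/13801 = 0.4928 (×39).
Squared: 0.2428 (×39).
Sum = 9.470852; P₂ = 9.470852 / 83 = 0.1141.

0.1141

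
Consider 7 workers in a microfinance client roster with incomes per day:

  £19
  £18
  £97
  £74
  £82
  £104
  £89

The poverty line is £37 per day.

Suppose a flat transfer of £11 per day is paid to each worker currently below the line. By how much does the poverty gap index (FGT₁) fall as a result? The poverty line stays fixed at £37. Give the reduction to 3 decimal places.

0.085

Before: below the line — £18, £19; poverty gap index (FGT₁) = 0.14286.
After the £11 transfer: below the line — £29, £30; poverty gap index (FGT₁) = 0.05792.
Reduction = 0.14286 − 0.05792 = 0.085.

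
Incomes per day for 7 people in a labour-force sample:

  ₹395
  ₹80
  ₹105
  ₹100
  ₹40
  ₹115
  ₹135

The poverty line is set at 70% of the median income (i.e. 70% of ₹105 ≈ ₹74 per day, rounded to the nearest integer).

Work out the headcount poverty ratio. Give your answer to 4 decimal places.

1 of the 7 people have income below ₹74.
H = 1/7 = 0.1429.

0.1429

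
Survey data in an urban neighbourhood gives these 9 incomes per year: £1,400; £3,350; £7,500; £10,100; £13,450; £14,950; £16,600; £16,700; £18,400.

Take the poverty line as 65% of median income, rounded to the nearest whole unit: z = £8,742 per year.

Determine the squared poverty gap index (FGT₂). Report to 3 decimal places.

0.123

Incomes under z: £1,400, £3,350, £7,500 (q = 3 of N = 9).
Normalized shortfalls: (8742−1400)/8742 = 0.8399; (8742−3350)/8742 = 0.6168; (8742−7500)/8742 = 0.1421.
Squared: 0.7054; 0.3804; 0.0202.
Sum = 1.105972; P₂ = 1.105972 / 9 = 0.123.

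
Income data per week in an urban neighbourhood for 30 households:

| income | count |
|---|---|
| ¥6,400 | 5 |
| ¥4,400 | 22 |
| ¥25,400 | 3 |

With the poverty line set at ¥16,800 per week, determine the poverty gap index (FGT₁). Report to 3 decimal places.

0.644

Incomes under z: 22×¥4,400, 5×¥6,400 (q = 27 of N = 30).
Relative gaps: (16800−4400)/16800 = 0.7381 (×22); (16800−6400)/16800 = 0.6190 (×5).
Sum of shortfalls = 19.333333; P₁ averages over all N: 19.333333 / 30 = 0.644.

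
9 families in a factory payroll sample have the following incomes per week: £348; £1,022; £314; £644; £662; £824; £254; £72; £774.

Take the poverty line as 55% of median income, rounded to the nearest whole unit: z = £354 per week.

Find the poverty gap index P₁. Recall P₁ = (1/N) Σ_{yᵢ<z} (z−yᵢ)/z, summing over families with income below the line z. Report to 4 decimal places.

0.1343

Incomes under z: £72, £254, £314, £348 (q = 4 of N = 9).
Normalized shortfalls: (354−72)/354 = 0.7966; (354−254)/354 = 0.2825; (354−314)/354 = 0.1130; (354−348)/354 = 0.0169.
Sum of shortfalls = 1.209040; P₁ averages over all N: 1.209040 / 9 = 0.1343.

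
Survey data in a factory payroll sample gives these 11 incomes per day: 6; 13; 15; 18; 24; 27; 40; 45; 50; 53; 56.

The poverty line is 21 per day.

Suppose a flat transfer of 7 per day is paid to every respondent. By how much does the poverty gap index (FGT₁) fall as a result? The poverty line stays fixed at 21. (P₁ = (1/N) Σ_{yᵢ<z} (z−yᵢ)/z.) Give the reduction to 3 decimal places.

0.100

Before: below the line — 6, 13, 15, 18; poverty gap index (FGT₁) = 0.13853.
After the 7 transfer: below the line — 13, 20; poverty gap index (FGT₁) = 0.03896.
Reduction = 0.13853 − 0.03896 = 0.100.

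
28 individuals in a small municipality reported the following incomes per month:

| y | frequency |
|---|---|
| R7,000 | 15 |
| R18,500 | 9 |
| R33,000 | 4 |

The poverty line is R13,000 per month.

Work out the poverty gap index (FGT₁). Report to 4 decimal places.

Incomes under z: 15×R7,000 (q = 15 of N = 28).
Normalized shortfalls: (13000−7000)/13000 = 0.4615 (×15).
Σ = 6.923077. Dividing by the full population N = 28 gives P₁ = 0.2473.

0.2473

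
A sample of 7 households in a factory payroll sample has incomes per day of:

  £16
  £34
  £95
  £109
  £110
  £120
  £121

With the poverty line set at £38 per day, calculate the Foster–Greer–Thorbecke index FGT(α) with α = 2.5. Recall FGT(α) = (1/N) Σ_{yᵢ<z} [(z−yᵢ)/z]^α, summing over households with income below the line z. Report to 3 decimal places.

0.037

Incomes under z: £16, £34 (q = 2 of N = 7).
Shortfall ratios: (38−16)/38 = 0.5789; (38−34)/38 = 0.1053.
Raised to α = 2.5: 0.25503; 0.00359.
Sum = 0.258629; FGT(2.5) = 0.258629 / 7 = 0.037.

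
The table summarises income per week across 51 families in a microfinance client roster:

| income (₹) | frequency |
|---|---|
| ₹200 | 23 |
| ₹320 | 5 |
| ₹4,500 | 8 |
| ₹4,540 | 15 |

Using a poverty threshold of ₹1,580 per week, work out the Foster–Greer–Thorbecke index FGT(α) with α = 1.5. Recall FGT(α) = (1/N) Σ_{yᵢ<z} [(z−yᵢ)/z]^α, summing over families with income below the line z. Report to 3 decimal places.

Below the line: 23×₹200, 5×₹320 (q = 28 of N = 51).
Normalized shortfalls: (1580−200)/1580 = 0.8734 (×23); (1580−320)/1580 = 0.7975 (×5).
Raised to α = 1.5: 0.81627 (×23); 0.71215 (×5).
Sum = 22.334913; FGT(1.5) = 22.334913 / 51 = 0.438.

0.438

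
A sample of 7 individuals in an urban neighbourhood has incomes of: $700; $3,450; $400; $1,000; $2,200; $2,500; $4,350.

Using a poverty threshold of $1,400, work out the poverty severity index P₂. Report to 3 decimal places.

Below the line: $400, $700, $1,000 (q = 3 of N = 7).
Normalized shortfalls: (1400−400)/1400 = 0.7143; (1400−700)/1400 = 0.5000; (1400−1000)/1400 = 0.2857.
Squared: 0.5102; 0.2500; 0.0816.
Sum = 0.841837; P₂ = 0.841837 / 7 = 0.120.

0.120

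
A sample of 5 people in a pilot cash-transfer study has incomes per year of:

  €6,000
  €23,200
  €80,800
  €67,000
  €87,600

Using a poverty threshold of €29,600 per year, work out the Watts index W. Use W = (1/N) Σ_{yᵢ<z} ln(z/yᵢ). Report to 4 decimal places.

0.3679

Incomes under z: €6,000, €23,200 (q = 2 of N = 5).
Log gaps: ln(29600/6000) = 1.5960; ln(29600/23200) = 0.2436.
W = 1.839637 / 5 = 0.3679.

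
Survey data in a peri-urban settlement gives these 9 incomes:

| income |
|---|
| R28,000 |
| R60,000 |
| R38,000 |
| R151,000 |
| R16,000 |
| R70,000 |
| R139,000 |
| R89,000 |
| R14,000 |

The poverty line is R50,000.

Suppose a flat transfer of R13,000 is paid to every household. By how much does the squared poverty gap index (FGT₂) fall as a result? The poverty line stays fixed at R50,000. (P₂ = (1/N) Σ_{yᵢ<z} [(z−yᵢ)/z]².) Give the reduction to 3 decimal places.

Before: below the line — R14,000, R16,000, R28,000, R38,000; squared poverty gap index (FGT₂) = 0.13689.
After the R13,000 transfer: below the line — R27,000, R29,000, R41,000; squared poverty gap index (FGT₂) = 0.04671.
Reduction = 0.13689 − 0.04671 = 0.090.

0.090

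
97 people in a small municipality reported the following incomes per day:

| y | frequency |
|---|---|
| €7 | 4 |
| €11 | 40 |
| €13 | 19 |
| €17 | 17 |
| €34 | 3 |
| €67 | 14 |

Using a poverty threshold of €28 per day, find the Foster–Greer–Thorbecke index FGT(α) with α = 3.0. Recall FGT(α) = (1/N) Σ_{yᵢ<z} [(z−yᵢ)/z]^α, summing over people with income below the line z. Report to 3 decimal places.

0.150

Below z: 4×€7, 40×€11, 19×€13, 17×€17 (q = 80 of N = 97).
Gap ratios (z−y)/z: (28−7)/28 = 0.7500 (×4); (28−11)/28 = 0.6071 (×40); (28−13)/28 = 0.5357 (×19); (28−17)/28 = 0.3929 (×17).
Raised to α = 3.0: 0.42188 (×4); 0.22381 (×40); 0.15374 (×19); 0.06063 (×17).
Sum = 14.591655; FGT(3.0) = 14.591655 / 97 = 0.150.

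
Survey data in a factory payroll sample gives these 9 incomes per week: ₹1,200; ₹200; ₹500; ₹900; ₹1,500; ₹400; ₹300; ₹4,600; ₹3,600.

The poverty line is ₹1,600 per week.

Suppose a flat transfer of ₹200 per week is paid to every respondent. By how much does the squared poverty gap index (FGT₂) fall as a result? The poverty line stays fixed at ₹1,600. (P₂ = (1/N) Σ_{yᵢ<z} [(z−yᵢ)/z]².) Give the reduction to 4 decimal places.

Before: below the line — ₹200, ₹300, ₹400, ₹500, ₹900, ₹1,200, ₹1,500; squared poverty gap index (FGT₂) = 0.302083.
After the ₹200 transfer: below the line — ₹400, ₹500, ₹600, ₹700, ₹1,100, ₹1,400; squared poverty gap index (FGT₂) = 0.206163.
Reduction = 0.302083 − 0.206163 = 0.0959.

0.0959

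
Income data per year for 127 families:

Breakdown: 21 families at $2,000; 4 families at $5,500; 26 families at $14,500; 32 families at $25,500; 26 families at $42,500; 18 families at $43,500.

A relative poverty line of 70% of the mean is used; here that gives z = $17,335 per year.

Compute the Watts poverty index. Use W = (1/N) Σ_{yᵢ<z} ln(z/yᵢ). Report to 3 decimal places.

Below z: 21×$2,000, 4×$5,500, 26×$14,500 (q = 51 of N = 127).
Log shortfalls: ln(17335/2000) = 2.1596 (×21); ln(17335/5500) = 1.1480 (×4); ln(17335/14500) = 0.1786 (×26).
W = 54.586158 / 127 = 0.430.

0.430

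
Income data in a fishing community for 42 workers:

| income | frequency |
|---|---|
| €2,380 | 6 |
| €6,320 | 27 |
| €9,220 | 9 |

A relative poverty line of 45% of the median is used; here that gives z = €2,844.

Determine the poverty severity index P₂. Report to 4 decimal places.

Incomes under z: 6×€2,380 (q = 6 of N = 42).
Relative gaps: (2844−2380)/2844 = 0.1632 (×6).
Squared: 0.0266 (×6).
Sum = 0.159708; P₂ = 0.159708 / 42 = 0.0038.

0.0038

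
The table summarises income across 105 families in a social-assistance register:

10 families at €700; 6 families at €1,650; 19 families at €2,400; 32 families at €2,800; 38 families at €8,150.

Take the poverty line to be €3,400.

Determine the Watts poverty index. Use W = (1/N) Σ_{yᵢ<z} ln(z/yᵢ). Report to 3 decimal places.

0.314

Below the line: 10×€700, 6×€1,650, 19×€2,400, 32×€2,800 (q = 67 of N = 105).
ln(z/y) terms: ln(3400/700) = 1.5805 (×10); ln(3400/1650) = 0.7230 (×6); ln(3400/2400) = 0.3483 (×19); ln(3400/2800) = 0.1942 (×32).
W = 32.973324 / 105 = 0.314.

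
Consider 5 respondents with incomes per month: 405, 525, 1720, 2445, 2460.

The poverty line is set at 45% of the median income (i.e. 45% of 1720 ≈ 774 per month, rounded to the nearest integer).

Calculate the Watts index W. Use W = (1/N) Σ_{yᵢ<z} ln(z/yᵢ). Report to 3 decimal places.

Poor units: 405, 525 (q = 2 of N = 5).
Log shortfalls: ln(774/405) = 0.6477; ln(774/525) = 0.3882.
W = 1.035858 / 5 = 0.207.

0.207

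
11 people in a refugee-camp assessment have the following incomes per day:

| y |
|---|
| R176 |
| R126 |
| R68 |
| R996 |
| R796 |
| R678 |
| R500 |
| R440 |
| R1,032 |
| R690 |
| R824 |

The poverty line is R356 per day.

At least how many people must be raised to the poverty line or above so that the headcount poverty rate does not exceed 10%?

2

Currently q = 3 of N = 11 are below the line (H = 0.273).
A headcount ratio of at most 10% allows at most ⌊0.10 × 11⌋ = 1 poor people.
So at least 3 − 1 = 2 must be lifted.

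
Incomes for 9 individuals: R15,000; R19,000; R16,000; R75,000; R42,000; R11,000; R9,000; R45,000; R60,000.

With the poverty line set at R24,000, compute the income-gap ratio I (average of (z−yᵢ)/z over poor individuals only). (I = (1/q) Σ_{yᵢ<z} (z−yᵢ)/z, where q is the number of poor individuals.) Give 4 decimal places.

Poor units: R9,000, R11,000, R15,000, R16,000, R19,000 (q = 5 of N = 9).
Relative gaps: 0.6250, 0.5417, 0.3750, 0.3333, 0.2083; sum = 2.083333.
I averages over the q = 5 poor units only: 2.083333 / 5 = 0.4167.

0.4167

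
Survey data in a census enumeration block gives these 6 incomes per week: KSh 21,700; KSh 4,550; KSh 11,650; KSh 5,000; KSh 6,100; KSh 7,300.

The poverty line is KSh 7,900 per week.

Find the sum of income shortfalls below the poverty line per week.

Below z: KSh 4,550, KSh 5,000, KSh 6,100, KSh 7,300 (q = 4 of N = 6).
Individual gaps: 7900−4550 = 3350; 7900−5000 = 2900; 7900−6100 = 1800; 7900−7300 = 600.
Aggregate gap = KSh 8,650.

KSh 8,650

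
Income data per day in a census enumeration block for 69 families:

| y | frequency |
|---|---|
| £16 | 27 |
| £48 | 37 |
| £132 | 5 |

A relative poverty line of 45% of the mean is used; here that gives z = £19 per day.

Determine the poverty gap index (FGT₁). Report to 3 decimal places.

0.062

Below z: 27×£16 (q = 27 of N = 69).
Relative gaps: (19−16)/19 = 0.1579 (×27).
Σ = 4.263158. Dividing by the full population N = 69 gives P₁ = 0.062.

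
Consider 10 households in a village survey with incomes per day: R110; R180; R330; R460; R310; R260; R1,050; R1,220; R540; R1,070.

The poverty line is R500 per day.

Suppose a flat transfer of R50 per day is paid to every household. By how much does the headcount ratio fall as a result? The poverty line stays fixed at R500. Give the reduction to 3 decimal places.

Before: below the line — R110, R180, R260, R310, R330, R460; headcount ratio = 0.60000.
After the R50 transfer: below the line — R160, R230, R310, R360, R380; headcount ratio = 0.50000.
Reduction = 0.60000 − 0.50000 = 0.100.

0.100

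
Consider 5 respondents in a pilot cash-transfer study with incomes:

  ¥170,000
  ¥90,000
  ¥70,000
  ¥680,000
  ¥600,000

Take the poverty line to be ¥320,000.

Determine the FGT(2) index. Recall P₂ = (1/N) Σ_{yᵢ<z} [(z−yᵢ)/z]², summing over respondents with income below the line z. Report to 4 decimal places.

0.2693

Below z: ¥70,000, ¥90,000, ¥170,000 (q = 3 of N = 5).
Shortfall ratios: (320000−70000)/320000 = 0.7812; (320000−90000)/320000 = 0.7188; (320000−170000)/320000 = 0.4688.
Squared: 0.6104; 0.5166; 0.2197.
Sum = 1.346680; P₂ = 1.346680 / 5 = 0.2693.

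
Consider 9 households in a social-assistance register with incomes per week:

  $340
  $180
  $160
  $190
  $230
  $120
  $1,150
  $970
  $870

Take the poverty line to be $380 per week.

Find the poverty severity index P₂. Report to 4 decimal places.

Incomes under z: $120, $160, $180, $190, $230, $340 (q = 6 of N = 9).
Normalized shortfalls: (380−120)/380 = 0.6842; (380−160)/380 = 0.5789; (380−180)/380 = 0.5263; (380−190)/380 = 0.5000; (380−230)/380 = 0.3947; (380−340)/380 = 0.1053.
Squared: 0.4681; 0.3352; 0.2770; 0.2500; 0.1558; 0.0111.
Sum = 1.497230; P₂ = 1.497230 / 9 = 0.1664.

0.1664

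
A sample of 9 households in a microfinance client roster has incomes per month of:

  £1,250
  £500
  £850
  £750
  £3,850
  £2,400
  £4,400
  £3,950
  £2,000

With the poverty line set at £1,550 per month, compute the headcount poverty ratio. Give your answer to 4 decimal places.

0.4444

4 of the 9 households have income below £1,550.
H = 4/9 = 0.4444.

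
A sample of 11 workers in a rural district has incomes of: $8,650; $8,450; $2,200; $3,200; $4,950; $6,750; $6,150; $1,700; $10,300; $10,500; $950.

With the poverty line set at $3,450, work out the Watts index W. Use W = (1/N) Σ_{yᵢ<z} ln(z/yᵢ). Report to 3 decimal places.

Incomes under z: $950, $1,700, $2,200, $3,200 (q = 4 of N = 11).
Log gaps: ln(3450/950) = 1.2897; ln(3450/1700) = 0.7077; ln(3450/2200) = 0.4499; ln(3450/3200) = 0.0752.
W = 2.522554 / 11 = 0.229.

0.229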